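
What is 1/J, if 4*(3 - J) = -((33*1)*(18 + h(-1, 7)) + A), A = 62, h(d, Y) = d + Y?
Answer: 2/433 ≈ 0.0046189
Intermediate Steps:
h(d, Y) = Y + d
J = 433/2 (J = 3 - (-1)*((33*1)*(18 + (7 - 1)) + 62)/4 = 3 - (-1)*(33*(18 + 6) + 62)/4 = 3 - (-1)*(33*24 + 62)/4 = 3 - (-1)*(792 + 62)/4 = 3 - (-1)*854/4 = 3 - ¼*(-854) = 3 + 427/2 = 433/2 ≈ 216.50)
1/J = 1/(433/2) = 2/433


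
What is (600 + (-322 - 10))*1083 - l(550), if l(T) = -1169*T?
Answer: 933194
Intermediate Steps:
(600 + (-322 - 10))*1083 - l(550) = (600 + (-322 - 10))*1083 - (-1169)*550 = (600 - 332)*1083 - 1*(-642950) = 268*1083 + 642950 = 290244 + 642950 = 933194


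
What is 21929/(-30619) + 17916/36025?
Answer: -241422221/1103049475 ≈ -0.21887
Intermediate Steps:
21929/(-30619) + 17916/36025 = 21929*(-1/30619) + 17916*(1/36025) = -21929/30619 + 17916/36025 = -241422221/1103049475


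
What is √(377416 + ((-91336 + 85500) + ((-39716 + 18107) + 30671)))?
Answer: √380642 ≈ 616.96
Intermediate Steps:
√(377416 + ((-91336 + 85500) + ((-39716 + 18107) + 30671))) = √(377416 + (-5836 + (-21609 + 30671))) = √(377416 + (-5836 + 9062)) = √(377416 + 3226) = √380642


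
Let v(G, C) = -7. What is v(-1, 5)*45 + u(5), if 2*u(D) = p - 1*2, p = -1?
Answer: -633/2 ≈ -316.50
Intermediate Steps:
u(D) = -3/2 (u(D) = (-1 - 1*2)/2 = (-1 - 2)/2 = (½)*(-3) = -3/2)
v(-1, 5)*45 + u(5) = -7*45 - 3/2 = -315 - 3/2 = -633/2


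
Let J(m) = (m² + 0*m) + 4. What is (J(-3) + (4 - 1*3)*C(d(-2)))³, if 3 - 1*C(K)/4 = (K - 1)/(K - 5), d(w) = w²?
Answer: 50653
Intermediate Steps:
C(K) = 12 - 4*(-1 + K)/(-5 + K) (C(K) = 12 - 4*(K - 1)/(K - 5) = 12 - 4*(-1 + K)/(-5 + K))
J(m) = 4 + m² (J(m) = (m² + 0) + 4 = m² + 4 = 4 + m²)
(J(-3) + (4 - 1*3)*C(d(-2)))³ = ((4 + (-3)²) + (4 - 1*3)*(8*(-7 + (-2)²)/(-5 + (-2)²)))³ = ((4 + 9) + (4 - 3)*(8*(-7 + 4)/(-5 + 4)))³ = (13 + 1*(8*(-3)/(-1)))³ = (13 + 1*(8*(-1)*(-3)))³ = (13 + 1*24)³ = (13 + 24)³ = 37³ = 50653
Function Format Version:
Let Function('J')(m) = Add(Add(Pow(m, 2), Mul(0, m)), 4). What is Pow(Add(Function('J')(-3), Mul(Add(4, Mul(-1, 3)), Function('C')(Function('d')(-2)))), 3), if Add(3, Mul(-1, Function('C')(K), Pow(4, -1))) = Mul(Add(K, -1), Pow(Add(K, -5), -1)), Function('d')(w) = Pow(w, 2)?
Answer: 50653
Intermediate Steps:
Function('C')(K) = Add(12, Mul(-4, Pow(Add(-5, K), -1), Add(-1, K))) (Function('C')(K) = Add(12, Mul(-4, Mul(Add(K, -1), Pow(Add(K, -5), -1)))) = Add(12, Mul(-4, Mul(Add(-1, K), Pow(Add(-5, K), -1)))) = Add(12, Mul(-4, Mul(Pow(Add(-5, K), -1), Add(-1, K)))) = Add(12, Mul(-4, Pow(Add(-5, K), -1), Add(-1, K))))
Function('J')(m) = Add(4, Pow(m, 2)) (Function('J')(m) = Add(Add(Pow(m, 2), 0), 4) = Add(Pow(m, 2), 4) = Add(4, Pow(m, 2)))
Pow(Add(Function('J')(-3), Mul(Add(4, Mul(-1, 3)), Function('C')(Function('d')(-2)))), 3) = Pow(Add(Add(4, Pow(-3, 2)), Mul(Add(4, Mul(-1, 3)), Mul(8, Pow(Add(-5, Pow(-2, 2)), -1), Add(-7, Pow(-2, 2))))), 3) = Pow(Add(Add(4, 9), Mul(Add(4, -3), Mul(8, Pow(Add(-5, 4), -1), Add(-7, 4)))), 3) = Pow(Add(13, Mul(1, Mul(8, Pow(-1, -1), -3))), 3) = Pow(Add(13, Mul(1, Mul(8, -1, -3))), 3) = Pow(Add(13, Mul(1, 24)), 3) = Pow(Add(13, 24), 3) = Pow(37, 3) = 50653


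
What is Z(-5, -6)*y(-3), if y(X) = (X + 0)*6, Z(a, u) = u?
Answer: 108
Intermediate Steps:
y(X) = 6*X (y(X) = X*6 = 6*X)
Z(-5, -6)*y(-3) = -36*(-3) = -6*(-18) = 108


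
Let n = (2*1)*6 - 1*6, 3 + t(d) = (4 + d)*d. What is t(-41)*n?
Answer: 9084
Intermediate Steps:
t(d) = -3 + d*(4 + d) (t(d) = -3 + (4 + d)*d = -3 + d*(4 + d))
n = 6 (n = 2*6 - 6 = 12 - 6 = 6)
t(-41)*n = (-3 + (-41)² + 4*(-41))*6 = (-3 + 1681 - 164)*6 = 1514*6 = 9084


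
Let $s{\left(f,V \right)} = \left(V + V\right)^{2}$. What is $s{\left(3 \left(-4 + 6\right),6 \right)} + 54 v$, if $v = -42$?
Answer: $-2124$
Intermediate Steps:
$s{\left(f,V \right)} = 4 V^{2}$ ($s{\left(f,V \right)} = \left(2 V\right)^{2} = 4 V^{2}$)
$s{\left(3 \left(-4 + 6\right),6 \right)} + 54 v = 4 \cdot 6^{2} + 54 \left(-42\right) = 4 \cdot 36 - 2268 = 144 - 2268 = -2124$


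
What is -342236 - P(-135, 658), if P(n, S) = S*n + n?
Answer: -253271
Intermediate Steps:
P(n, S) = n + S*n
-342236 - P(-135, 658) = -342236 - (-135)*(1 + 658) = -342236 - (-135)*659 = -342236 - 1*(-88965) = -342236 + 88965 = -253271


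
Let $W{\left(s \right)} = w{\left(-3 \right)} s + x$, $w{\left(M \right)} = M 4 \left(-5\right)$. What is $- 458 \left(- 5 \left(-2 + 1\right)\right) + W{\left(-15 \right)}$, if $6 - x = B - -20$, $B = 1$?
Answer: $-3205$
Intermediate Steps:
$w{\left(M \right)} = - 20 M$ ($w{\left(M \right)} = 4 M \left(-5\right) = - 20 M$)
$x = -15$ ($x = 6 - \left(1 - -20\right) = 6 - \left(1 + 20\right) = 6 - 21 = -15$)
$W{\left(s \right)} = -15 + 60 s$ ($W{\left(s \right)} = \left(-20\right) \left(-3\right) s - 15 = 60 s - 15 = -15 + 60 s$)
$- 458 \left(- 5 \left(-2 + 1\right)\right) + W{\left(-15 \right)} = - 458 \left(- 5 \left(-2 + 1\right)\right) + \left(-15 + 60 \left(-15\right)\right) = - 458 \left(\left(-5\right) \left(-1\right)\right) - 915 = \left(-458\right) 5 - 915 = -2290 - 915 = -3205$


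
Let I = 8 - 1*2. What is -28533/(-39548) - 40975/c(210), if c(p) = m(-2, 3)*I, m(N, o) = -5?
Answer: 162133529/118644 ≈ 1366.6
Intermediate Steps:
I = 6 (I = 8 - 2 = 6)
c(p) = -30 (c(p) = -5*6 = -30)
-28533/(-39548) - 40975/c(210) = -28533/(-39548) - 40975/(-30) = -28533*(-1/39548) - 40975*(-1/30) = 28533/39548 + 8195/6 = 162133529/118644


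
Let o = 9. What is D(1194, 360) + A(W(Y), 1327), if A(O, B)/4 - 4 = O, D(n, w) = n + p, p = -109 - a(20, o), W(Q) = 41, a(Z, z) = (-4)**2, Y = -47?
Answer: 1249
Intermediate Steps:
a(Z, z) = 16
p = -125 (p = -109 - 1*16 = -109 - 16 = -125)
D(n, w) = -125 + n (D(n, w) = n - 125 = -125 + n)
A(O, B) = 16 + 4*O
D(1194, 360) + A(W(Y), 1327) = (-125 + 1194) + (16 + 4*41) = 1069 + (16 + 164) = 1069 + 180 = 1249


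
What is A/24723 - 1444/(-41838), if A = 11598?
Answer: 507736/1008149 ≈ 0.50363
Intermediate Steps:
A/24723 - 1444/(-41838) = 11598/24723 - 1444/(-41838) = 11598*(1/24723) - 1444*(-1/41838) = 3866/8241 + 38/1101 = 507736/1008149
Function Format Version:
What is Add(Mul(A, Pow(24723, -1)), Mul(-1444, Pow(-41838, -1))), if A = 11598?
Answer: Rational(507736, 1008149) ≈ 0.50363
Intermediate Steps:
Add(Mul(A, Pow(24723, -1)), Mul(-1444, Pow(-41838, -1))) = Add(Mul(11598, Pow(24723, -1)), Mul(-1444, Pow(-41838, -1))) = Add(Mul(11598, Rational(1, 24723)), Mul(-1444, Rational(-1, 41838))) = Add(Rational(3866, 8241), Rational(38, 1101)) = Rational(507736, 1008149)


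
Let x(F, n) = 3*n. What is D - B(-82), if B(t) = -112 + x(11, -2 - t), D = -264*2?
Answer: -656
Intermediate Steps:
D = -528
B(t) = -118 - 3*t (B(t) = -112 + 3*(-2 - t) = -112 + (-6 - 3*t) = -118 - 3*t)
D - B(-82) = -528 - (-118 - 3*(-82)) = -528 - (-118 + 246) = -528 - 1*128 = -528 - 128 = -656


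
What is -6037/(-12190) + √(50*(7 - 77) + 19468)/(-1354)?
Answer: 6037/12190 - 2*√998/677 ≈ 0.40192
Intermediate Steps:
-6037/(-12190) + √(50*(7 - 77) + 19468)/(-1354) = -6037*(-1/12190) + √(50*(-70) + 19468)*(-1/1354) = 6037/12190 + √(-3500 + 19468)*(-1/1354) = 6037/12190 + √15968*(-1/1354) = 6037/12190 + (4*√998)*(-1/1354) = 6037/12190 - 2*√998/677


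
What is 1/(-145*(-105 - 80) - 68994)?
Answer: -1/42169 ≈ -2.3714e-5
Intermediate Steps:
1/(-145*(-105 - 80) - 68994) = 1/(-145*(-185) - 68994) = 1/(26825 - 68994) = 1/(-42169) = -1/42169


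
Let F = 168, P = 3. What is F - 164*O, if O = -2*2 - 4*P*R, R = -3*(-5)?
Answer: 30344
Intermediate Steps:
R = 15
O = -184 (O = -2*2 - 12*15 = -4 - 4*45 = -4 - 180 = -184)
F - 164*O = 168 - 164*(-184) = 168 + 30176 = 30344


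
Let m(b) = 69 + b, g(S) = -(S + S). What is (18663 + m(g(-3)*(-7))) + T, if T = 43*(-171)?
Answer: 11337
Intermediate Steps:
g(S) = -2*S
T = -7353
(18663 + m(g(-3)*(-7))) + T = (18663 + (69 - 2*(-3)*(-7))) - 7353 = (18663 + (69 + 6*(-7))) - 7353 = (18663 + (69 - 42)) - 7353 = (18663 + 27) - 7353 = 18690 - 7353 = 11337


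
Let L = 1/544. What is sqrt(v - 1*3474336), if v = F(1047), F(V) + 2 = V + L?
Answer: I*sqrt(64241990302)/136 ≈ 1863.7*I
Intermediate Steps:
L = 1/544 ≈ 0.0018382
F(V) = -1087/544 + V (F(V) = -2 + (V + 1/544) = -2 + (1/544 + V) = -1087/544 + V)
v = 568481/544 (v = -1087/544 + 1047 = 568481/544 ≈ 1045.0)
sqrt(v - 1*3474336) = sqrt(568481/544 - 1*3474336) = sqrt(568481/544 - 3474336) = sqrt(-1889470303/544) = I*sqrt(64241990302)/136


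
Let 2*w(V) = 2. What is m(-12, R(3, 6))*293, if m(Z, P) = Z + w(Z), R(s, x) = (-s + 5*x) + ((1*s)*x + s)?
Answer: -3223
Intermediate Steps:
w(V) = 1 (w(V) = (½)*2 = 1)
R(s, x) = 5*x + s*x (R(s, x) = (-s + 5*x) + (s*x + s) = (-s + 5*x) + (s + s*x) = 5*x + s*x)
m(Z, P) = 1 + Z (m(Z, P) = Z + 1 = 1 + Z)
m(-12, R(3, 6))*293 = (1 - 12)*293 = -11*293 = -3223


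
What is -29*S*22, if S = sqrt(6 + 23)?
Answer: -638*sqrt(29) ≈ -3435.7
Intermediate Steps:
S = sqrt(29) ≈ 5.3852
-29*S*22 = -29*sqrt(29)*22 = -638*sqrt(29)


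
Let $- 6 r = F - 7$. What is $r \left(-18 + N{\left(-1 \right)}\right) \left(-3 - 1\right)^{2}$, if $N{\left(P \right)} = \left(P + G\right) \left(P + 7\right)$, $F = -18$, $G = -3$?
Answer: $-2800$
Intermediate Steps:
$r = \frac{25}{6}$ ($r = - \frac{-18 - 7}{6} = \left(- \frac{1}{6}\right) \left(-25\right) = \frac{25}{6} \approx 4.1667$)
$N{\left(P \right)} = \left(-3 + P\right) \left(7 + P\right)$ ($N{\left(P \right)} = \left(P - 3\right) \left(P + 7\right) = \left(-3 + P\right) \left(7 + P\right)$)
$r \left(-18 + N{\left(-1 \right)}\right) \left(-3 - 1\right)^{2} = \frac{25 \left(-18 + \left(-21 + \left(-1\right)^{2} + 4 \left(-1\right)\right)\right)}{6} \left(-3 - 1\right)^{2} = \frac{25 \left(-18 - 24\right)}{6} \left(-4\right)^{2} = \frac{25 \left(-18 - 24\right)}{6} \cdot 16 = \frac{25}{6} \left(-42\right) 16 = \left(-175\right) 16 = -2800$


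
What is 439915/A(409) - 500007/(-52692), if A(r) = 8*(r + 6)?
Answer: 414000407/2915624 ≈ 141.99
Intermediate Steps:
A(r) = 48 + 8*r (A(r) = 8*(6 + r) = 48 + 8*r)
439915/A(409) - 500007/(-52692) = 439915/(48 + 8*409) - 500007/(-52692) = 439915/(48 + 3272) - 500007*(-1/52692) = 439915/3320 + 166669/17564 = 439915*(1/3320) + 166669/17564 = 87983/664 + 166669/17564 = 414000407/2915624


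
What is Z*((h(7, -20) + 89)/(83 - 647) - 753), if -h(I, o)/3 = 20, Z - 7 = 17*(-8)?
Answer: 18263003/188 ≈ 97144.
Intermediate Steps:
Z = -129 (Z = 7 + 17*(-8) = 7 - 136 = -129)
h(I, o) = -60 (h(I, o) = -3*20 = -60)
Z*((h(7, -20) + 89)/(83 - 647) - 753) = -129*((-60 + 89)/(83 - 647) - 753) = -129*(29/(-564) - 753) = -129*(29*(-1/564) - 753) = -129*(-29/564 - 753) = -129*(-424721/564) = 18263003/188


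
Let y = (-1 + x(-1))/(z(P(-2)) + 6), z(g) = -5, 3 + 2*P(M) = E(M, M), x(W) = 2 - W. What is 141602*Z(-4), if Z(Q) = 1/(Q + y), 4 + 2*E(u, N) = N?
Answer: -70801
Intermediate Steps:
E(u, N) = -2 + N/2
P(M) = -5/2 + M/4 (P(M) = -3/2 + (-2 + M/2)/2 = -3/2 + (-1 + M/4) = -5/2 + M/4)
y = 2 (y = (-1 + (2 - 1*(-1)))/(-5 + 6) = (-1 + (2 + 1))/1 = (-1 + 3)*1 = 2*1 = 2)
Z(Q) = 1/(2 + Q) (Z(Q) = 1/(Q + 2) = 1/(2 + Q))
141602*Z(-4) = 141602/(2 - 4) = 141602/(-2) = 141602*(-1/2) = -70801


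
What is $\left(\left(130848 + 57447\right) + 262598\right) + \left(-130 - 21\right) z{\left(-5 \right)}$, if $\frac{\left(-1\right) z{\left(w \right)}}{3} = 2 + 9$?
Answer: $455876$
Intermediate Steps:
$z{\left(w \right)} = -33$ ($z{\left(w \right)} = - 3 \left(2 + 9\right) = \left(-3\right) 11 = -33$)
$\left(\left(130848 + 57447\right) + 262598\right) + \left(-130 - 21\right) z{\left(-5 \right)} = \left(\left(130848 + 57447\right) + 262598\right) + \left(-130 - 21\right) \left(-33\right) = \left(188295 + 262598\right) - -4983 = 450893 + 4983 = 455876$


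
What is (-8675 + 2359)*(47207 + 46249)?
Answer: -590268096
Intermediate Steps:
(-8675 + 2359)*(47207 + 46249) = -6316*93456 = -590268096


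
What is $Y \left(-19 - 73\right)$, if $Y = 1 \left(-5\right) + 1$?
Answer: $368$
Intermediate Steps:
$Y = -4$ ($Y = -5 + 1 = -4$)
$Y \left(-19 - 73\right) = - 4 \left(-19 - 73\right) = \left(-4\right) \left(-92\right) = 368$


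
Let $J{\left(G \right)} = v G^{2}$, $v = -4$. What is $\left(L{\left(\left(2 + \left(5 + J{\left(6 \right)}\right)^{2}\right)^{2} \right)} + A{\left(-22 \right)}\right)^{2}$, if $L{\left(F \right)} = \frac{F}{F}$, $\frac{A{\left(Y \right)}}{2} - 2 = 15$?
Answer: $1225$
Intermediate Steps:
$A{\left(Y \right)} = 34$ ($A{\left(Y \right)} = 4 + 2 \cdot 15 = 4 + 30 = 34$)
$J{\left(G \right)} = - 4 G^{2}$
$L{\left(F \right)} = 1$
$\left(L{\left(\left(2 + \left(5 + J{\left(6 \right)}\right)^{2}\right)^{2} \right)} + A{\left(-22 \right)}\right)^{2} = \left(1 + 34\right)^{2} = 35^{2} = 1225$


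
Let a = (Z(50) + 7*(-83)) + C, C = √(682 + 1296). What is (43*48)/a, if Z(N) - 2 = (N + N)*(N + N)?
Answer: 6481648/29584421 - 688*√1978/29584421 ≈ 0.21806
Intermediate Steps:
Z(N) = 2 + 4*N² (Z(N) = 2 + (N + N)*(N + N) = 2 + (2*N)*(2*N) = 2 + 4*N²)
C = √1978 ≈ 44.475
a = 9421 + √1978 (a = ((2 + 4*50²) + 7*(-83)) + √1978 = ((2 + 4*2500) - 581) + √1978 = ((2 + 10000) - 581) + √1978 = (10002 - 581) + √1978 = 9421 + √1978 ≈ 9465.5)
(43*48)/a = (43*48)/(9421 + √1978) = 2064/(9421 + √1978)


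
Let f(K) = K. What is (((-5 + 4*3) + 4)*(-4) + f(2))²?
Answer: 1764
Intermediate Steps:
(((-5 + 4*3) + 4)*(-4) + f(2))² = (((-5 + 4*3) + 4)*(-4) + 2)² = (((-5 + 12) + 4)*(-4) + 2)² = ((7 + 4)*(-4) + 2)² = (11*(-4) + 2)² = (-44 + 2)² = (-42)² = 1764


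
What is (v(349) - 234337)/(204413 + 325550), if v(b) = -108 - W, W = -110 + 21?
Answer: -234356/529963 ≈ -0.44221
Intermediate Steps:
W = -89
v(b) = -19 (v(b) = -108 - 1*(-89) = -108 + 89 = -19)
(v(349) - 234337)/(204413 + 325550) = (-19 - 234337)/(204413 + 325550) = -234356/529963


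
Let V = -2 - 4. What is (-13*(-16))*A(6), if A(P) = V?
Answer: -1248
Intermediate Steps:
V = -6
A(P) = -6
(-13*(-16))*A(6) = -13*(-16)*(-6) = 208*(-6) = -1248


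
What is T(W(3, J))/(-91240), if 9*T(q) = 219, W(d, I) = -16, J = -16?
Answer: -73/273720 ≈ -0.00026670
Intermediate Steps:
T(q) = 73/3 (T(q) = (⅑)*219 = 73/3)
T(W(3, J))/(-91240) = (73/3)/(-91240) = (73/3)*(-1/91240) = -73/273720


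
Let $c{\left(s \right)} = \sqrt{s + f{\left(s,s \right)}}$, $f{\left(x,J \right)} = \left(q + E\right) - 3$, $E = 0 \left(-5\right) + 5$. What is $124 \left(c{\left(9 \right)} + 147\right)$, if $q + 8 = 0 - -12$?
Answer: $18228 + 124 \sqrt{15} \approx 18708.0$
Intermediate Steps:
$q = 4$ ($q = -8 + \left(0 - -12\right) = -8 + \left(0 + 12\right) = -8 + 12 = 4$)
$E = 5$ ($E = 0 + 5 = 5$)
$f{\left(x,J \right)} = 6$ ($f{\left(x,J \right)} = \left(4 + 5\right) - 3 = 9 - 3 = 6$)
$c{\left(s \right)} = \sqrt{6 + s}$ ($c{\left(s \right)} = \sqrt{s + 6} = \sqrt{6 + s}$)
$124 \left(c{\left(9 \right)} + 147\right) = 124 \left(\sqrt{6 + 9} + 147\right) = 124 \left(\sqrt{15} + 147\right) = 124 \left(147 + \sqrt{15}\right) = 18228 + 124 \sqrt{15}$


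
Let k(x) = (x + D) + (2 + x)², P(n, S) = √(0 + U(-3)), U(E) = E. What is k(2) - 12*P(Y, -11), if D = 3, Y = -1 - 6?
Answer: 21 - 12*I*√3 ≈ 21.0 - 20.785*I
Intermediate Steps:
Y = -7
P(n, S) = I*√3 (P(n, S) = √(0 - 3) = √(-3) = I*√3)
k(x) = 3 + x + (2 + x)² (k(x) = (x + 3) + (2 + x)² = (3 + x) + (2 + x)² = 3 + x + (2 + x)²)
k(2) - 12*P(Y, -11) = (3 + 2 + (2 + 2)²) - 12*I*√3 = (3 + 2 + 4²) - 12*I*√3 = (3 + 2 + 16) - 12*I*√3 = 21 - 12*I*√3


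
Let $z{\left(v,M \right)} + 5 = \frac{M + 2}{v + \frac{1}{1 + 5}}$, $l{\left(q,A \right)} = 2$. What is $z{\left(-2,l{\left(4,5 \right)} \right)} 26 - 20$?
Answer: $- \frac{2274}{11} \approx -206.73$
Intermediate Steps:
$z{\left(v,M \right)} = -5 + \frac{2 + M}{\frac{1}{6} + v}$ ($z{\left(v,M \right)} = -5 + \frac{M + 2}{v + \frac{1}{1 + 5}} = -5 + \frac{2 + M}{v + \frac{1}{6}} = -5 + \frac{2 + M}{\frac{1}{6} + v}$)
$z{\left(-2,l{\left(4,5 \right)} \right)} 26 - 20 = \frac{7 - -60 + 6 \cdot 2}{1 + 6 \left(-2\right)} 26 - 20 = \frac{7 + 60 + 12}{1 - 12} \cdot 26 - 20 = \frac{1}{-11} \cdot 79 \cdot 26 - 20 = \left(- \frac{1}{11}\right) 79 \cdot 26 - 20 = \left(- \frac{79}{11}\right) 26 - 20 = - \frac{2054}{11} - 20 = - \frac{2274}{11}$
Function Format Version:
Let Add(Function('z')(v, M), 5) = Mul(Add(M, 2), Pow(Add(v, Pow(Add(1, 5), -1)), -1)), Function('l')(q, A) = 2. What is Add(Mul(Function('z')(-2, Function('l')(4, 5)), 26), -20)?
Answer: Rational(-2274, 11) ≈ -206.73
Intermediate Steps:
Function('z')(v, M) = Add(-5, Mul(Pow(Add(Rational(1, 6), v), -1), Add(2, M))) (Function('z')(v, M) = Add(-5, Mul(Add(M, 2), Pow(Add(v, Pow(Add(1, 5), -1)), -1))) = Add(-5, Mul(Add(2, M), Pow(Add(v, Pow(6, -1)), -1))) = Add(-5, Mul(Add(2, M), Pow(Add(v, Rational(1, 6)), -1))) = Add(-5, Mul(Add(2, M), Pow(Add(Rational(1, 6), v), -1))) = Add(-5, Mul(Pow(Add(Rational(1, 6), v), -1), Add(2, M))))
Add(Mul(Function('z')(-2, Function('l')(4, 5)), 26), -20) = Add(Mul(Mul(Pow(Add(1, Mul(6, -2)), -1), Add(7, Mul(-30, -2), Mul(6, 2))), 26), -20) = Add(Mul(Mul(Pow(Add(1, -12), -1), Add(7, 60, 12)), 26), -20) = Add(Mul(Mul(Pow(-11, -1), 79), 26), -20) = Add(Mul(Mul(Rational(-1, 11), 79), 26), -20) = Add(Mul(Rational(-79, 11), 26), -20) = Add(Rational(-2054, 11), -20) = Rational(-2274, 11)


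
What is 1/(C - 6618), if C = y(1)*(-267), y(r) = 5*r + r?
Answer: -1/8220 ≈ -0.00012165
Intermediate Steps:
y(r) = 6*r
C = -1602 (C = (6*1)*(-267) = 6*(-267) = -1602)
1/(C - 6618) = 1/(-1602 - 6618) = 1/(-8220) = -1/8220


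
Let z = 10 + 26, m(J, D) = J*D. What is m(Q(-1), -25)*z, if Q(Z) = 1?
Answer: -900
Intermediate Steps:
m(J, D) = D*J
z = 36
m(Q(-1), -25)*z = -25*1*36 = -25*36 = -900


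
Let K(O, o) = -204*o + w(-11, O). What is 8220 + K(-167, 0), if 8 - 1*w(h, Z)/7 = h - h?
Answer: 8276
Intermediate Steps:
w(h, Z) = 56 (w(h, Z) = 56 - 7*(h - h) = 56 - 7*0 = 56 + 0 = 56)
K(O, o) = 56 - 204*o (K(O, o) = -204*o + 56 = 56 - 204*o)
8220 + K(-167, 0) = 8220 + (56 - 204*0) = 8220 + (56 + 0) = 8220 + 56 = 8276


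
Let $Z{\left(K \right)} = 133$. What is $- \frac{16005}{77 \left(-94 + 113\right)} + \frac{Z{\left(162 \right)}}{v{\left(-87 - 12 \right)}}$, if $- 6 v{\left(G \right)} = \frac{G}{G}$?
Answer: $- \frac{107589}{133} \approx -808.94$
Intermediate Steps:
$v{\left(G \right)} = - \frac{1}{6}$ ($v{\left(G \right)} = - \frac{G \frac{1}{G}}{6} = \left(- \frac{1}{6}\right) 1 = - \frac{1}{6}$)
$- \frac{16005}{77 \left(-94 + 113\right)} + \frac{Z{\left(162 \right)}}{v{\left(-87 - 12 \right)}} = - \frac{16005}{77 \left(-94 + 113\right)} + \frac{133}{- \frac{1}{6}} = - \frac{16005}{77 \cdot 19} + 133 \left(-6\right) = - \frac{16005}{1463} - 798 = \left(-16005\right) \frac{1}{1463} - 798 = - \frac{1455}{133} - 798 = - \frac{107589}{133}$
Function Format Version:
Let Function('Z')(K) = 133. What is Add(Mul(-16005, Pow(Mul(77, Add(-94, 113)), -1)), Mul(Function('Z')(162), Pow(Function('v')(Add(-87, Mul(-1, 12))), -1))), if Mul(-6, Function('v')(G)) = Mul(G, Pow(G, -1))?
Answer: Rational(-107589, 133) ≈ -808.94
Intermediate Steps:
Function('v')(G) = Rational(-1, 6) (Function('v')(G) = Mul(Rational(-1, 6), Mul(G, Pow(G, -1))) = Mul(Rational(-1, 6), 1) = Rational(-1, 6))
Add(Mul(-16005, Pow(Mul(77, Add(-94, 113)), -1)), Mul(Function('Z')(162), Pow(Function('v')(Add(-87, Mul(-1, 12))), -1))) = Add(Mul(-16005, Pow(Mul(77, Add(-94, 113)), -1)), Mul(133, Pow(Rational(-1, 6), -1))) = Add(Mul(-16005, Pow(Mul(77, 19), -1)), Mul(133, -6)) = Add(Mul(-16005, Pow(1463, -1)), -798) = Add(Mul(-16005, Rational(1, 1463)), -798) = Add(Rational(-1455, 133), -798) = Rational(-107589, 133)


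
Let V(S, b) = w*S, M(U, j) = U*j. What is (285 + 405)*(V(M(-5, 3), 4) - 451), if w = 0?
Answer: -311190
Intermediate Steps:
V(S, b) = 0 (V(S, b) = 0*S = 0)
(285 + 405)*(V(M(-5, 3), 4) - 451) = (285 + 405)*(0 - 451) = 690*(-451) = -311190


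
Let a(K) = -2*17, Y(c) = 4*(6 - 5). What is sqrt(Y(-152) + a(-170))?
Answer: I*sqrt(30) ≈ 5.4772*I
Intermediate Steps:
Y(c) = 4 (Y(c) = 4*1 = 4)
a(K) = -34
sqrt(Y(-152) + a(-170)) = sqrt(4 - 34) = sqrt(-30) = I*sqrt(30)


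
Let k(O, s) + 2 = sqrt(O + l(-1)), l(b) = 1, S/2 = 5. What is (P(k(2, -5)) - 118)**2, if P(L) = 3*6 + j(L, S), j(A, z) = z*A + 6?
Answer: 13296 - 2280*sqrt(3) ≈ 9346.9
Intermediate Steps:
S = 10 (S = 2*5 = 10)
k(O, s) = -2 + sqrt(1 + O) (k(O, s) = -2 + sqrt(O + 1) = -2 + sqrt(1 + O))
j(A, z) = 6 + A*z (j(A, z) = A*z + 6 = 6 + A*z)
P(L) = 24 + 10*L (P(L) = 3*6 + (6 + L*10) = 18 + (6 + 10*L) = 24 + 10*L)
(P(k(2, -5)) - 118)**2 = ((24 + 10*(-2 + sqrt(1 + 2))) - 118)**2 = ((24 + 10*(-2 + sqrt(3))) - 118)**2 = ((24 + (-20 + 10*sqrt(3))) - 118)**2 = ((4 + 10*sqrt(3)) - 118)**2 = (-114 + 10*sqrt(3))**2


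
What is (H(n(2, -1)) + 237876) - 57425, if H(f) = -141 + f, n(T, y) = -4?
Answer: 180306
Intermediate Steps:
(H(n(2, -1)) + 237876) - 57425 = ((-141 - 4) + 237876) - 57425 = (-145 + 237876) - 57425 = 237731 - 57425 = 180306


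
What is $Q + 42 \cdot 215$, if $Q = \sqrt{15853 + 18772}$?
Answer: $9030 + 5 \sqrt{1385} \approx 9216.1$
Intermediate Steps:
$Q = 5 \sqrt{1385}$ ($Q = \sqrt{34625} = 5 \sqrt{1385} \approx 186.08$)
$Q + 42 \cdot 215 = 5 \sqrt{1385} + 42 \cdot 215 = 5 \sqrt{1385} + 9030 = 9030 + 5 \sqrt{1385}$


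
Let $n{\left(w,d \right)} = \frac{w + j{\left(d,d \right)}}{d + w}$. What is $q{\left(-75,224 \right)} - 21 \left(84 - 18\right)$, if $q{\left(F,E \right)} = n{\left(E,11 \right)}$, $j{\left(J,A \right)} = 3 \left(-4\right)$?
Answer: $- \frac{325498}{235} \approx -1385.1$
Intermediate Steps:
$j{\left(J,A \right)} = -12$
$n{\left(w,d \right)} = \frac{-12 + w}{d + w}$ ($n{\left(w,d \right)} = \frac{w - 12}{d + w} = \frac{-12 + w}{d + w}$)
$q{\left(F,E \right)} = \frac{-12 + E}{11 + E}$
$q{\left(-75,224 \right)} - 21 \left(84 - 18\right) = \frac{-12 + 224}{11 + 224} - 21 \left(84 - 18\right) = \frac{1}{235} \cdot 212 - 21 \cdot 66 = \frac{1}{235} \cdot 212 - 1386 = \frac{212}{235} - 1386 = - \frac{325498}{235}$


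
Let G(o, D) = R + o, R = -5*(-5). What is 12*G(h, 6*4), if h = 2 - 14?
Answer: 156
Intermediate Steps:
R = 25
h = -12
G(o, D) = 25 + o
12*G(h, 6*4) = 12*(25 - 12) = 12*13 = 156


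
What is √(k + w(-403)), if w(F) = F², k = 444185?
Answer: √606594 ≈ 778.84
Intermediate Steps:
√(k + w(-403)) = √(444185 + (-403)²) = √(444185 + 162409) = √606594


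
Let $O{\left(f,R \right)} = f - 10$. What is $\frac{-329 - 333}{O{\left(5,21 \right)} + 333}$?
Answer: $- \frac{331}{164} \approx -2.0183$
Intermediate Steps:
$O{\left(f,R \right)} = -10 + f$ ($O{\left(f,R \right)} = f - 10 = -10 + f$)
$\frac{-329 - 333}{O{\left(5,21 \right)} + 333} = \frac{-329 - 333}{\left(-10 + 5\right) + 333} = - \frac{662}{-5 + 333} = - \frac{662}{328} = \left(-662\right) \frac{1}{328} = - \frac{331}{164}$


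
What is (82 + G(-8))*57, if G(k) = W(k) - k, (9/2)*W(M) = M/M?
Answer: 15428/3 ≈ 5142.7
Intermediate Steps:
W(M) = 2/9 (W(M) = 2*(M/M)/9 = (2/9)*1 = 2/9)
G(k) = 2/9 - k
(82 + G(-8))*57 = (82 + (2/9 - 1*(-8)))*57 = (82 + (2/9 + 8))*57 = (82 + 74/9)*57 = (812/9)*57 = 15428/3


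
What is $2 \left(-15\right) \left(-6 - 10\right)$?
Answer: $480$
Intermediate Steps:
$2 \left(-15\right) \left(-6 - 10\right) = - 30 \left(-6 - 10\right) = \left(-30\right) \left(-16\right) = 480$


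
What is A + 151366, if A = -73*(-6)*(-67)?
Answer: 122020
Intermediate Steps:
A = -29346 (A = 438*(-67) = -29346)
A + 151366 = -29346 + 151366 = 122020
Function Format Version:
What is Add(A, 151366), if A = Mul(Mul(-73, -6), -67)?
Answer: 122020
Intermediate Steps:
A = -29346 (A = Mul(438, -67) = -29346)
Add(A, 151366) = Add(-29346, 151366) = 122020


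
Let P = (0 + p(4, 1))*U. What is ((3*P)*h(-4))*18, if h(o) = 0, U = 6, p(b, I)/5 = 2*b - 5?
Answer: 0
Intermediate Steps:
p(b, I) = -25 + 10*b (p(b, I) = 5*(2*b - 5) = 5*(-5 + 2*b) = -25 + 10*b)
P = 90 (P = (0 + (-25 + 10*4))*6 = (0 + (-25 + 40))*6 = (0 + 15)*6 = 15*6 = 90)
((3*P)*h(-4))*18 = ((3*90)*0)*18 = (270*0)*18 = 0*18 = 0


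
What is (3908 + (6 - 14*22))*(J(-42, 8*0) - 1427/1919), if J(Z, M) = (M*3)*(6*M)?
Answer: -5145762/1919 ≈ -2681.5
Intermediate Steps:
J(Z, M) = 18*M**2 (J(Z, M) = (3*M)*(6*M) = 18*M**2)
(3908 + (6 - 14*22))*(J(-42, 8*0) - 1427/1919) = (3908 + (6 - 14*22))*(18*(8*0)**2 - 1427/1919) = (3908 + (6 - 308))*(18*0**2 - 1427*1/1919) = (3908 - 302)*(18*0 - 1427/1919) = 3606*(0 - 1427/1919) = 3606*(-1427/1919) = -5145762/1919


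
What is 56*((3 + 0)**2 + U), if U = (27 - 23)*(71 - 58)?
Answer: 3416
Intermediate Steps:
U = 52 (U = 4*13 = 52)
56*((3 + 0)**2 + U) = 56*((3 + 0)**2 + 52) = 56*(3**2 + 52) = 56*(9 + 52) = 56*61 = 3416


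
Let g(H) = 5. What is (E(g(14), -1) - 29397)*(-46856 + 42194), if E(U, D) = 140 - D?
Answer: 136391472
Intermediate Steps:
(E(g(14), -1) - 29397)*(-46856 + 42194) = ((140 - 1*(-1)) - 29397)*(-46856 + 42194) = ((140 + 1) - 29397)*(-4662) = (141 - 29397)*(-4662) = -29256*(-4662) = 136391472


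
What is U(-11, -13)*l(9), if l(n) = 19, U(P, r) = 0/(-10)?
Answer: 0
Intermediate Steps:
U(P, r) = 0 (U(P, r) = 0*(-1/10) = 0)
U(-11, -13)*l(9) = 0*19 = 0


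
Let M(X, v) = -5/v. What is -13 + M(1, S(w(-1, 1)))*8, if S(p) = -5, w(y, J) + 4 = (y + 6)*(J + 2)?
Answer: -5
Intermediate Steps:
w(y, J) = -4 + (2 + J)*(6 + y) (w(y, J) = -4 + (y + 6)*(J + 2) = -4 + (6 + y)*(2 + J) = -4 + (2 + J)*(6 + y))
-13 + M(1, S(w(-1, 1)))*8 = -13 - 5/(-5)*8 = -13 - 5*(-⅕)*8 = -13 + 1*8 = -13 + 8 = -5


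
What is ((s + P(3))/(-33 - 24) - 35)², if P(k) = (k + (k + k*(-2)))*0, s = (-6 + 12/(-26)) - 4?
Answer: 665588401/549081 ≈ 1212.2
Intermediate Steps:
s = -136/13 (s = (-6 + 12*(-1/26)) - 4 = (-6 - 6/13) - 4 = -84/13 - 4 = -136/13 ≈ -10.462)
P(k) = 0 (P(k) = (k + (k - 2*k))*0 = (k - k)*0 = 0*0 = 0)
((s + P(3))/(-33 - 24) - 35)² = ((-136/13 + 0)/(-33 - 24) - 35)² = (-136/13/(-57) - 35)² = (-136/13*(-1/57) - 35)² = (136/741 - 35)² = (-25799/741)² = 665588401/549081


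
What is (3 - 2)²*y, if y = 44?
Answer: 44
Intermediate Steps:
(3 - 2)²*y = (3 - 2)²*44 = 1²*44 = 1*44 = 44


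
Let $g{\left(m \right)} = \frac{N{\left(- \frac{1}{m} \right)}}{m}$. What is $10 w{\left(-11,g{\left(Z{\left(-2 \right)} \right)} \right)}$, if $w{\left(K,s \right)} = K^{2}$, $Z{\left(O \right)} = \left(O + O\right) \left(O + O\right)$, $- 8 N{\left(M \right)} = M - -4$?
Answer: $1210$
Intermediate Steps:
$N{\left(M \right)} = - \frac{1}{2} - \frac{M}{8}$ ($N{\left(M \right)} = - \frac{M - -4}{8} = - \frac{M + 4}{8} = - \frac{4 + M}{8} = - \frac{1}{2} - \frac{M}{8}$)
$Z{\left(O \right)} = 4 O^{2}$ ($Z{\left(O \right)} = 2 O 2 O = 4 O^{2}$)
$g{\left(m \right)} = \frac{- \frac{1}{2} + \frac{1}{8 m}}{m}$ ($g{\left(m \right)} = \frac{- \frac{1}{2} - \frac{\left(-1\right) \frac{1}{m}}{8}}{m} = \frac{- \frac{1}{2} + \frac{1}{8 m}}{m}$)
$10 w{\left(-11,g{\left(Z{\left(-2 \right)} \right)} \right)} = 10 \left(-11\right)^{2} = 10 \cdot 121 = 1210$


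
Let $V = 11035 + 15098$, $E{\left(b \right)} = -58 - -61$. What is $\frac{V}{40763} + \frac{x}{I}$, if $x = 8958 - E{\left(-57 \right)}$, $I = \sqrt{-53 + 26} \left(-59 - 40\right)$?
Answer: $\frac{26133}{40763} + \frac{995 i \sqrt{3}}{99} \approx 0.6411 + 17.408 i$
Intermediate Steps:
$E{\left(b \right)} = 3$ ($E{\left(b \right)} = -58 + 61 = 3$)
$V = 26133$
$I = - 297 i \sqrt{3}$ ($I = \sqrt{-27} \left(-99\right) = 3 i \sqrt{3} \left(-99\right) = - 297 i \sqrt{3} \approx - 514.42 i$)
$x = 8955$ ($x = 8958 - 3 = 8955$)
$\frac{V}{40763} + \frac{x}{I} = \frac{26133}{40763} + \frac{8955}{\left(-297\right) i \sqrt{3}} = 26133 \cdot \frac{1}{40763} + 8955 \frac{i \sqrt{3}}{891} = \frac{26133}{40763} + \frac{995 i \sqrt{3}}{99}$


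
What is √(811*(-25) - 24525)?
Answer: 80*I*√7 ≈ 211.66*I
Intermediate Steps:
√(811*(-25) - 24525) = √(-20275 - 24525) = √(-44800) = 80*I*√7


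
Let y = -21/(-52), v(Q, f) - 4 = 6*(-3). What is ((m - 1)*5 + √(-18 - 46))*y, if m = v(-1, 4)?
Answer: -1575/52 + 42*I/13 ≈ -30.288 + 3.2308*I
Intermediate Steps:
v(Q, f) = -14 (v(Q, f) = 4 + 6*(-3) = 4 - 18 = -14)
m = -14
y = 21/52 (y = -21*(-1/52) = 21/52 ≈ 0.40385)
((m - 1)*5 + √(-18 - 46))*y = ((-14 - 1)*5 + √(-18 - 46))*(21/52) = (-15*5 + √(-64))*(21/52) = (-75 + 8*I)*(21/52) = -1575/52 + 42*I/13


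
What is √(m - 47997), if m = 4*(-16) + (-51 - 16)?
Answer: 32*I*√47 ≈ 219.38*I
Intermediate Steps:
m = -131 (m = -64 - 67 = -131)
√(m - 47997) = √(-131 - 47997) = √(-48128) = 32*I*√47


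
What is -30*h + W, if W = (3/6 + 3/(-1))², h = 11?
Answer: -1295/4 ≈ -323.75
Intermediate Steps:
W = 25/4 (W = (3*(⅙) + 3*(-1))² = (½ - 3)² = (-5/2)² = 25/4 ≈ 6.2500)
-30*h + W = -30*11 + 25/4 = -330 + 25/4 = -1295/4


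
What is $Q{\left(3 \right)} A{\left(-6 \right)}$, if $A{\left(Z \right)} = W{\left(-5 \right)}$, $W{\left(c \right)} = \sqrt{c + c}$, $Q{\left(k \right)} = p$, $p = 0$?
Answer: $0$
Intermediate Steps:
$Q{\left(k \right)} = 0$
$W{\left(c \right)} = \sqrt{2} \sqrt{c}$ ($W{\left(c \right)} = \sqrt{2 c} = \sqrt{2} \sqrt{c}$)
$A{\left(Z \right)} = i \sqrt{10}$ ($A{\left(Z \right)} = \sqrt{2} \sqrt{-5} = \sqrt{2} i \sqrt{5} = i \sqrt{10}$)
$Q{\left(3 \right)} A{\left(-6 \right)} = 0 i \sqrt{10} = 0$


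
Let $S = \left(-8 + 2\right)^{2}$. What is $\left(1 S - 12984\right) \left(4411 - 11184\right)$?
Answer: $87696804$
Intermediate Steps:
$S = 36$ ($S = \left(-6\right)^{2} = 36$)
$\left(1 S - 12984\right) \left(4411 - 11184\right) = \left(1 \cdot 36 - 12984\right) \left(4411 - 11184\right) = \left(36 - 12984\right) \left(-6773\right) = \left(-12948\right) \left(-6773\right) = 87696804$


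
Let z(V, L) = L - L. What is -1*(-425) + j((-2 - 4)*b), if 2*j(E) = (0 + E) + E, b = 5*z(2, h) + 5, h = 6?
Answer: 395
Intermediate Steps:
z(V, L) = 0
b = 5 (b = 5*0 + 5 = 0 + 5 = 5)
j(E) = E (j(E) = ((0 + E) + E)/2 = (E + E)/2 = (2*E)/2 = E)
-1*(-425) + j((-2 - 4)*b) = -1*(-425) + (-2 - 4)*5 = 425 - 6*5 = 425 - 30 = 395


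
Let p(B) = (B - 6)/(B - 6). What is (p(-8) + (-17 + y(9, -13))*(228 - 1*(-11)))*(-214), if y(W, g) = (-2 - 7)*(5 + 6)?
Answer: 5932722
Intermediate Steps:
y(W, g) = -99 (y(W, g) = -9*11 = -99)
p(B) = 1 (p(B) = (-6 + B)/(-6 + B) = 1)
(p(-8) + (-17 + y(9, -13))*(228 - 1*(-11)))*(-214) = (1 + (-17 - 99)*(228 - 1*(-11)))*(-214) = (1 - 116*(228 + 11))*(-214) = (1 - 116*239)*(-214) = (1 - 27724)*(-214) = -27723*(-214) = 5932722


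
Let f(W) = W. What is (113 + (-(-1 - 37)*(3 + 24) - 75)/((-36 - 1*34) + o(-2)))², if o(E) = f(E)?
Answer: 5736025/576 ≈ 9958.4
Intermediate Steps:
o(E) = E
(113 + (-(-1 - 37)*(3 + 24) - 75)/((-36 - 1*34) + o(-2)))² = (113 + (-(-1 - 37)*(3 + 24) - 75)/((-36 - 1*34) - 2))² = (113 + (-(-38)*27 - 75)/((-36 - 34) - 2))² = (113 + (-1*(-1026) - 75)/(-70 - 2))² = (113 + (1026 - 75)/(-72))² = (113 + 951*(-1/72))² = (113 - 317/24)² = (2395/24)² = 5736025/576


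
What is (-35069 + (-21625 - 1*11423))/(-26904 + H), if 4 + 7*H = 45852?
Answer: 476819/142480 ≈ 3.3466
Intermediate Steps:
H = 45848/7 (H = -4/7 + (1/7)*45852 = -4/7 + 45852/7 = 45848/7 ≈ 6549.7)
(-35069 + (-21625 - 1*11423))/(-26904 + H) = (-35069 + (-21625 - 1*11423))/(-26904 + 45848/7) = (-35069 + (-21625 - 11423))/(-142480/7) = (-35069 - 33048)*(-7/142480) = -68117*(-7/142480) = 476819/142480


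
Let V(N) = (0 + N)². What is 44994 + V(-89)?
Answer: 52915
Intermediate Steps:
V(N) = N²
44994 + V(-89) = 44994 + (-89)² = 44994 + 7921 = 52915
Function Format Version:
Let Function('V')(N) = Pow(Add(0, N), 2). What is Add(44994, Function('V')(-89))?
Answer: 52915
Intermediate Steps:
Function('V')(N) = Pow(N, 2)
Add(44994, Function('V')(-89)) = Add(44994, Pow(-89, 2)) = Add(44994, 7921) = 52915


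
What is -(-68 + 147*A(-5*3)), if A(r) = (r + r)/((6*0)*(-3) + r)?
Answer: -226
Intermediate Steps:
A(r) = 2 (A(r) = (2*r)/(0*(-3) + r) = (2*r)/(0 + r) = (2*r)/r = 2)
-(-68 + 147*A(-5*3)) = -(-68 + 147*2) = -(-68 + 294) = -1*226 = -226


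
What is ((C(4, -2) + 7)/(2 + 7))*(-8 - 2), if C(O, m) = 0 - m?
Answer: -10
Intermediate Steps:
C(O, m) = -m
((C(4, -2) + 7)/(2 + 7))*(-8 - 2) = ((-1*(-2) + 7)/(2 + 7))*(-8 - 2) = ((2 + 7)/9)*(-10) = (9*(⅑))*(-10) = 1*(-10) = -10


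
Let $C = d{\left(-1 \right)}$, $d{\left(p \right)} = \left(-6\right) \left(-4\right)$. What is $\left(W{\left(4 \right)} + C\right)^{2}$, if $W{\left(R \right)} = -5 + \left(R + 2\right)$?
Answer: $625$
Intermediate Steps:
$W{\left(R \right)} = -3 + R$ ($W{\left(R \right)} = -5 + \left(2 + R\right) = -3 + R$)
$d{\left(p \right)} = 24$
$C = 24$
$\left(W{\left(4 \right)} + C\right)^{2} = \left(\left(-3 + 4\right) + 24\right)^{2} = \left(1 + 24\right)^{2} = 25^{2} = 625$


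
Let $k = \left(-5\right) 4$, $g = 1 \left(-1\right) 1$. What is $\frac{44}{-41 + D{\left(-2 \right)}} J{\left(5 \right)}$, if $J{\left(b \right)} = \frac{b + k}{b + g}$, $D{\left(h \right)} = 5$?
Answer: $\frac{55}{12} \approx 4.5833$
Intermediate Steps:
$g = -1$ ($g = \left(-1\right) 1 = -1$)
$k = -20$
$J{\left(b \right)} = \frac{-20 + b}{-1 + b}$ ($J{\left(b \right)} = \frac{b - 20}{b - 1} = \frac{-20 + b}{-1 + b}$)
$\frac{44}{-41 + D{\left(-2 \right)}} J{\left(5 \right)} = \frac{44}{-41 + 5} \frac{-20 + 5}{-1 + 5} = \frac{44}{-36} \cdot \frac{1}{4} \left(-15\right) = 44 \left(- \frac{1}{36}\right) \frac{1}{4} \left(-15\right) = \left(- \frac{11}{9}\right) \left(- \frac{15}{4}\right) = \frac{55}{12}$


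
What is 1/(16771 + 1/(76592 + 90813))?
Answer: 167405/2807549256 ≈ 5.9627e-5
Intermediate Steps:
1/(16771 + 1/(76592 + 90813)) = 1/(16771 + 1/167405) = 1/(2807549256/167405) = 167405/2807549256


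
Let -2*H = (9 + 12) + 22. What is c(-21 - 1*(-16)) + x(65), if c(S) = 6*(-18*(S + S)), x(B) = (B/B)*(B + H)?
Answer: 2247/2 ≈ 1123.5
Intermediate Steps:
H = -43/2 (H = -((9 + 12) + 22)/2 = -(21 + 22)/2 = -½*43 = -43/2 ≈ -21.500)
x(B) = -43/2 + B (x(B) = (B/B)*(B - 43/2) = 1*(-43/2 + B) = -43/2 + B)
c(S) = -216*S (c(S) = 6*(-36*S) = -216*S)
c(-21 - 1*(-16)) + x(65) = -216*(-21 - 1*(-16)) + (-43/2 + 65) = -216*(-21 + 16) + 87/2 = -216*(-5) + 87/2 = 1080 + 87/2 = 2247/2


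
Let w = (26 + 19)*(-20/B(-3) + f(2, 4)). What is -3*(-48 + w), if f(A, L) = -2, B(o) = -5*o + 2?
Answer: 9738/17 ≈ 572.82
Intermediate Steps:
B(o) = 2 - 5*o
w = -2430/17 (w = (26 + 19)*(-20/(2 - 5*(-3)) - 2) = 45*(-20/(2 + 15) - 2) = 45*(-20/17 - 2) = 45*(-54/17) = -2430/17 ≈ -142.94)
-3*(-48 + w) = -3*(-48 - 2430/17) = -3*(-3246/17) = 9738/17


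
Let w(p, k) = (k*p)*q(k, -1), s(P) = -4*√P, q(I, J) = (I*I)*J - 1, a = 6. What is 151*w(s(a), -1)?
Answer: -1208*√6 ≈ -2959.0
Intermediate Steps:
q(I, J) = -1 + J*I² (q(I, J) = I²*J - 1 = J*I² - 1 = -1 + J*I²)
w(p, k) = k*p*(-1 - k²) (w(p, k) = (k*p)*(-1 - k²) = k*p*(-1 - k²))
151*w(s(a), -1) = 151*(-1*(-1)*(-4*√6)*(1 + (-1)²)) = 151*(-1*(-1)*(-4*√6)*(1 + 1)) = 151*(-1*(-1)*(-4*√6)*2) = 151*(-8*√6) = -1208*√6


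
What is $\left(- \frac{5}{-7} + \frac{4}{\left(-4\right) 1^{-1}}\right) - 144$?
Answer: $- \frac{1010}{7} \approx -144.29$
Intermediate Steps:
$\left(- \frac{5}{-7} + \frac{4}{\left(-4\right) 1^{-1}}\right) - 144 = \left(\left(-5\right) \left(- \frac{1}{7}\right) + \frac{4}{\left(-4\right) 1}\right) - 144 = \left(\frac{5}{7} + \frac{4}{-4}\right) - 144 = \left(\frac{5}{7} + 4 \left(- \frac{1}{4}\right)\right) - 144 = \left(\frac{5}{7} - 1\right) - 144 = - \frac{2}{7} - 144 = - \frac{1010}{7}$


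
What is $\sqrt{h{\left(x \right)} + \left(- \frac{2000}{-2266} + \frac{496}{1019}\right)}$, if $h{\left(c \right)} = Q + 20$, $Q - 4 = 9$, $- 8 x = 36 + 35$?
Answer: $\frac{\sqrt{45812045835193}}{1154527} \approx 5.8625$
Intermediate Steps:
$x = - \frac{71}{8}$ ($x = - \frac{36 + 35}{8} = \left(- \frac{1}{8}\right) 71 = - \frac{71}{8} \approx -8.875$)
$Q = 13$ ($Q = 4 + 9 = 13$)
$h{\left(c \right)} = 33$ ($h{\left(c \right)} = 13 + 20 = 33$)
$\sqrt{h{\left(x \right)} + \left(- \frac{2000}{-2266} + \frac{496}{1019}\right)} = \sqrt{33 + \left(- \frac{2000}{-2266} + \frac{496}{1019}\right)} = \sqrt{33 + \left(\left(-2000\right) \left(- \frac{1}{2266}\right) + 496 \cdot \frac{1}{1019}\right)} = \sqrt{33 + \left(\frac{1000}{1133} + \frac{496}{1019}\right)} = \sqrt{33 + \frac{1580968}{1154527}} = \sqrt{\frac{39680359}{1154527}} = \frac{\sqrt{45812045835193}}{1154527}$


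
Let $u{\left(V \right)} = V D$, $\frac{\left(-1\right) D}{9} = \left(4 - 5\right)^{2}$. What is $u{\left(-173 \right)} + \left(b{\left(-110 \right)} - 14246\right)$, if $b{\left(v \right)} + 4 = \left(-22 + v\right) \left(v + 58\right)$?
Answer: $-5829$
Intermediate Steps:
$b{\left(v \right)} = -4 + \left(-22 + v\right) \left(58 + v\right)$ ($b{\left(v \right)} = -4 + \left(-22 + v\right) \left(v + 58\right) = -4 + \left(-22 + v\right) \left(58 + v\right)$)
$D = -9$ ($D = - 9 \left(4 - 5\right)^{2} = - 9 \left(-1\right)^{2} = \left(-9\right) 1 = -9$)
$u{\left(V \right)} = - 9 V$ ($u{\left(V \right)} = V \left(-9\right) = - 9 V$)
$u{\left(-173 \right)} + \left(b{\left(-110 \right)} - 14246\right) = \left(-9\right) \left(-173\right) + \left(\left(-1280 + \left(-110\right)^{2} + 36 \left(-110\right)\right) - 14246\right) = 1557 - 7386 = -5829$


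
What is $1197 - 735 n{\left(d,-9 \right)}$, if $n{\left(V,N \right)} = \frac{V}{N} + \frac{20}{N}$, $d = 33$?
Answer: $\frac{16576}{3} \approx 5525.3$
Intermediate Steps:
$n{\left(V,N \right)} = \frac{20}{N} + \frac{V}{N}$
$1197 - 735 n{\left(d,-9 \right)} = 1197 - 735 \frac{20 + 33}{-9} = 1197 - 735 \left(\left(- \frac{1}{9}\right) 53\right) = 1197 - - \frac{12985}{3} = 1197 + \frac{12985}{3} = \frac{16576}{3}$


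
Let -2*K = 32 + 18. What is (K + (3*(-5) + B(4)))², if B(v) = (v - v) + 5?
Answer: 1225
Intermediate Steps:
B(v) = 5 (B(v) = 0 + 5 = 5)
K = -25 (K = -(32 + 18)/2 = -½*50 = -25)
(K + (3*(-5) + B(4)))² = (-25 + (3*(-5) + 5))² = (-25 + (-15 + 5))² = (-25 - 10)² = (-35)² = 1225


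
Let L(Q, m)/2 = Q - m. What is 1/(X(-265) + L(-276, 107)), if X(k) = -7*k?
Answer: 1/1089 ≈ 0.00091827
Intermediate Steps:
L(Q, m) = -2*m + 2*Q (L(Q, m) = 2*(Q - m) = -2*m + 2*Q)
1/(X(-265) + L(-276, 107)) = 1/(-7*(-265) + (-2*107 + 2*(-276))) = 1/(1855 + (-214 - 552)) = 1/(1855 - 766) = 1/1089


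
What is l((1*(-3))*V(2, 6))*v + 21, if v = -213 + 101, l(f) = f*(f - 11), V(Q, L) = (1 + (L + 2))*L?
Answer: -3138891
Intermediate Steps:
V(Q, L) = L*(3 + L) (V(Q, L) = (1 + (2 + L))*L = (3 + L)*L = L*(3 + L))
l(f) = f*(-11 + f)
v = -112
l((1*(-3))*V(2, 6))*v + 21 = (((1*(-3))*(6*(3 + 6)))*(-11 + (1*(-3))*(6*(3 + 6))))*(-112) + 21 = ((-18*9)*(-11 - 18*9))*(-112) + 21 = ((-3*54)*(-11 - 3*54))*(-112) + 21 = -162*(-11 - 162)*(-112) + 21 = -162*(-173)*(-112) + 21 = 28026*(-112) + 21 = -3138912 + 21 = -3138891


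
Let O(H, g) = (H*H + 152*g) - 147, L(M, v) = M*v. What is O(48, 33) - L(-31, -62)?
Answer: 5251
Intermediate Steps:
O(H, g) = -147 + H² + 152*g (O(H, g) = (H² + 152*g) - 147 = -147 + H² + 152*g)
O(48, 33) - L(-31, -62) = (-147 + 48² + 152*33) - (-31)*(-62) = (-147 + 2304 + 5016) - 1*1922 = 7173 - 1922 = 5251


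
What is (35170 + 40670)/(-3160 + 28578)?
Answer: 37920/12709 ≈ 2.9837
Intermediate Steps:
(35170 + 40670)/(-3160 + 28578) = 75840/25418 = 75840*(1/25418) = 37920/12709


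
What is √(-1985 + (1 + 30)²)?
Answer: 32*I ≈ 32.0*I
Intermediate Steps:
√(-1985 + (1 + 30)²) = √(-1985 + 31²) = √(-1985 + 961) = √(-1024) = 32*I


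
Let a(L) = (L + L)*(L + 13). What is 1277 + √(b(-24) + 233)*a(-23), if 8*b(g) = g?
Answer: 1277 + 460*√230 ≈ 8253.3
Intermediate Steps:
b(g) = g/8
a(L) = 2*L*(13 + L) (a(L) = (2*L)*(13 + L) = 2*L*(13 + L))
1277 + √(b(-24) + 233)*a(-23) = 1277 + √((⅛)*(-24) + 233)*(2*(-23)*(13 - 23)) = 1277 + √(-3 + 233)*(2*(-23)*(-10)) = 1277 + √230*460 = 1277 + 460*√230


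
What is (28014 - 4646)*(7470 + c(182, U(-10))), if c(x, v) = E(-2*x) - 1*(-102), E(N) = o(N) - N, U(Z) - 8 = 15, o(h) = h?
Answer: 176942496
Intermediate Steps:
U(Z) = 23 (U(Z) = 8 + 15 = 23)
E(N) = 0 (E(N) = N - N = 0)
c(x, v) = 102 (c(x, v) = 0 - 1*(-102) = 0 + 102 = 102)
(28014 - 4646)*(7470 + c(182, U(-10))) = (28014 - 4646)*(7470 + 102) = 23368*7572 = 176942496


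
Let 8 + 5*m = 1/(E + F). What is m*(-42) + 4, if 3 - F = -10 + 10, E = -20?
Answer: 6094/85 ≈ 71.694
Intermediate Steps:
F = 3 (F = 3 - (-10 + 10) = 3 - 1*0 = 3 + 0 = 3)
m = -137/85 (m = -8/5 + 1/(5*(-20 + 3)) = -8/5 + (⅕)/(-17) = -8/5 + (⅕)*(-1/17) = -8/5 - 1/85 = -137/85 ≈ -1.6118)
m*(-42) + 4 = -137/85*(-42) + 4 = 5754/85 + 4 = 6094/85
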